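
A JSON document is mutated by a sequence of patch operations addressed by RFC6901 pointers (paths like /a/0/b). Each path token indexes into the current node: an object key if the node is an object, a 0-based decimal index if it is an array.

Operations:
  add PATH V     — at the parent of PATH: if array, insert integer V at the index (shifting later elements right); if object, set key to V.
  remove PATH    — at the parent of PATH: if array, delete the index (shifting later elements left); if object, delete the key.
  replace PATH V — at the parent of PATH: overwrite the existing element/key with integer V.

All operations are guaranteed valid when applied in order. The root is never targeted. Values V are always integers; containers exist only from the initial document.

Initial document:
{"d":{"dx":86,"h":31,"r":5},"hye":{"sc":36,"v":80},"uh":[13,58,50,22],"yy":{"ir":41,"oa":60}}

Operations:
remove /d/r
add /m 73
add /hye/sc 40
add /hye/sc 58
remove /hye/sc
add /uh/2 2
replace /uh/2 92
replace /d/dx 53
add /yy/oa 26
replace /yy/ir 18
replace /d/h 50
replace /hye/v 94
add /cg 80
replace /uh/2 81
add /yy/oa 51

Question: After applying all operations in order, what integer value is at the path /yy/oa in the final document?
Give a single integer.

After op 1 (remove /d/r): {"d":{"dx":86,"h":31},"hye":{"sc":36,"v":80},"uh":[13,58,50,22],"yy":{"ir":41,"oa":60}}
After op 2 (add /m 73): {"d":{"dx":86,"h":31},"hye":{"sc":36,"v":80},"m":73,"uh":[13,58,50,22],"yy":{"ir":41,"oa":60}}
After op 3 (add /hye/sc 40): {"d":{"dx":86,"h":31},"hye":{"sc":40,"v":80},"m":73,"uh":[13,58,50,22],"yy":{"ir":41,"oa":60}}
After op 4 (add /hye/sc 58): {"d":{"dx":86,"h":31},"hye":{"sc":58,"v":80},"m":73,"uh":[13,58,50,22],"yy":{"ir":41,"oa":60}}
After op 5 (remove /hye/sc): {"d":{"dx":86,"h":31},"hye":{"v":80},"m":73,"uh":[13,58,50,22],"yy":{"ir":41,"oa":60}}
After op 6 (add /uh/2 2): {"d":{"dx":86,"h":31},"hye":{"v":80},"m":73,"uh":[13,58,2,50,22],"yy":{"ir":41,"oa":60}}
After op 7 (replace /uh/2 92): {"d":{"dx":86,"h":31},"hye":{"v":80},"m":73,"uh":[13,58,92,50,22],"yy":{"ir":41,"oa":60}}
After op 8 (replace /d/dx 53): {"d":{"dx":53,"h":31},"hye":{"v":80},"m":73,"uh":[13,58,92,50,22],"yy":{"ir":41,"oa":60}}
After op 9 (add /yy/oa 26): {"d":{"dx":53,"h":31},"hye":{"v":80},"m":73,"uh":[13,58,92,50,22],"yy":{"ir":41,"oa":26}}
After op 10 (replace /yy/ir 18): {"d":{"dx":53,"h":31},"hye":{"v":80},"m":73,"uh":[13,58,92,50,22],"yy":{"ir":18,"oa":26}}
After op 11 (replace /d/h 50): {"d":{"dx":53,"h":50},"hye":{"v":80},"m":73,"uh":[13,58,92,50,22],"yy":{"ir":18,"oa":26}}
After op 12 (replace /hye/v 94): {"d":{"dx":53,"h":50},"hye":{"v":94},"m":73,"uh":[13,58,92,50,22],"yy":{"ir":18,"oa":26}}
After op 13 (add /cg 80): {"cg":80,"d":{"dx":53,"h":50},"hye":{"v":94},"m":73,"uh":[13,58,92,50,22],"yy":{"ir":18,"oa":26}}
After op 14 (replace /uh/2 81): {"cg":80,"d":{"dx":53,"h":50},"hye":{"v":94},"m":73,"uh":[13,58,81,50,22],"yy":{"ir":18,"oa":26}}
After op 15 (add /yy/oa 51): {"cg":80,"d":{"dx":53,"h":50},"hye":{"v":94},"m":73,"uh":[13,58,81,50,22],"yy":{"ir":18,"oa":51}}
Value at /yy/oa: 51

Answer: 51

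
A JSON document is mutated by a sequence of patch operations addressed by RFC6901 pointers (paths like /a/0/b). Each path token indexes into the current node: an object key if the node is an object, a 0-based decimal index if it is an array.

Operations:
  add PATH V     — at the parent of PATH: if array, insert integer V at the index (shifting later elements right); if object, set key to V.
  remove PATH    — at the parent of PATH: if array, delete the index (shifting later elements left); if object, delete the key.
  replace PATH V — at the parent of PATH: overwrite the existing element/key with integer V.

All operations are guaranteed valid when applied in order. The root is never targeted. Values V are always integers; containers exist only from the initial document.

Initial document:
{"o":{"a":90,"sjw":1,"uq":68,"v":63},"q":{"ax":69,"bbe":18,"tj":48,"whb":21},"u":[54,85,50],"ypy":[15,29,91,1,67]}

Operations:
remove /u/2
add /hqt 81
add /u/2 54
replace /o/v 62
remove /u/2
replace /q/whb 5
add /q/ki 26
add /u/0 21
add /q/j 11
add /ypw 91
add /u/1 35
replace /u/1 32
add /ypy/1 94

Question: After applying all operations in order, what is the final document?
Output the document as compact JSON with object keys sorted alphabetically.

Answer: {"hqt":81,"o":{"a":90,"sjw":1,"uq":68,"v":62},"q":{"ax":69,"bbe":18,"j":11,"ki":26,"tj":48,"whb":5},"u":[21,32,54,85],"ypw":91,"ypy":[15,94,29,91,1,67]}

Derivation:
After op 1 (remove /u/2): {"o":{"a":90,"sjw":1,"uq":68,"v":63},"q":{"ax":69,"bbe":18,"tj":48,"whb":21},"u":[54,85],"ypy":[15,29,91,1,67]}
After op 2 (add /hqt 81): {"hqt":81,"o":{"a":90,"sjw":1,"uq":68,"v":63},"q":{"ax":69,"bbe":18,"tj":48,"whb":21},"u":[54,85],"ypy":[15,29,91,1,67]}
After op 3 (add /u/2 54): {"hqt":81,"o":{"a":90,"sjw":1,"uq":68,"v":63},"q":{"ax":69,"bbe":18,"tj":48,"whb":21},"u":[54,85,54],"ypy":[15,29,91,1,67]}
After op 4 (replace /o/v 62): {"hqt":81,"o":{"a":90,"sjw":1,"uq":68,"v":62},"q":{"ax":69,"bbe":18,"tj":48,"whb":21},"u":[54,85,54],"ypy":[15,29,91,1,67]}
After op 5 (remove /u/2): {"hqt":81,"o":{"a":90,"sjw":1,"uq":68,"v":62},"q":{"ax":69,"bbe":18,"tj":48,"whb":21},"u":[54,85],"ypy":[15,29,91,1,67]}
After op 6 (replace /q/whb 5): {"hqt":81,"o":{"a":90,"sjw":1,"uq":68,"v":62},"q":{"ax":69,"bbe":18,"tj":48,"whb":5},"u":[54,85],"ypy":[15,29,91,1,67]}
After op 7 (add /q/ki 26): {"hqt":81,"o":{"a":90,"sjw":1,"uq":68,"v":62},"q":{"ax":69,"bbe":18,"ki":26,"tj":48,"whb":5},"u":[54,85],"ypy":[15,29,91,1,67]}
After op 8 (add /u/0 21): {"hqt":81,"o":{"a":90,"sjw":1,"uq":68,"v":62},"q":{"ax":69,"bbe":18,"ki":26,"tj":48,"whb":5},"u":[21,54,85],"ypy":[15,29,91,1,67]}
After op 9 (add /q/j 11): {"hqt":81,"o":{"a":90,"sjw":1,"uq":68,"v":62},"q":{"ax":69,"bbe":18,"j":11,"ki":26,"tj":48,"whb":5},"u":[21,54,85],"ypy":[15,29,91,1,67]}
After op 10 (add /ypw 91): {"hqt":81,"o":{"a":90,"sjw":1,"uq":68,"v":62},"q":{"ax":69,"bbe":18,"j":11,"ki":26,"tj":48,"whb":5},"u":[21,54,85],"ypw":91,"ypy":[15,29,91,1,67]}
After op 11 (add /u/1 35): {"hqt":81,"o":{"a":90,"sjw":1,"uq":68,"v":62},"q":{"ax":69,"bbe":18,"j":11,"ki":26,"tj":48,"whb":5},"u":[21,35,54,85],"ypw":91,"ypy":[15,29,91,1,67]}
After op 12 (replace /u/1 32): {"hqt":81,"o":{"a":90,"sjw":1,"uq":68,"v":62},"q":{"ax":69,"bbe":18,"j":11,"ki":26,"tj":48,"whb":5},"u":[21,32,54,85],"ypw":91,"ypy":[15,29,91,1,67]}
After op 13 (add /ypy/1 94): {"hqt":81,"o":{"a":90,"sjw":1,"uq":68,"v":62},"q":{"ax":69,"bbe":18,"j":11,"ki":26,"tj":48,"whb":5},"u":[21,32,54,85],"ypw":91,"ypy":[15,94,29,91,1,67]}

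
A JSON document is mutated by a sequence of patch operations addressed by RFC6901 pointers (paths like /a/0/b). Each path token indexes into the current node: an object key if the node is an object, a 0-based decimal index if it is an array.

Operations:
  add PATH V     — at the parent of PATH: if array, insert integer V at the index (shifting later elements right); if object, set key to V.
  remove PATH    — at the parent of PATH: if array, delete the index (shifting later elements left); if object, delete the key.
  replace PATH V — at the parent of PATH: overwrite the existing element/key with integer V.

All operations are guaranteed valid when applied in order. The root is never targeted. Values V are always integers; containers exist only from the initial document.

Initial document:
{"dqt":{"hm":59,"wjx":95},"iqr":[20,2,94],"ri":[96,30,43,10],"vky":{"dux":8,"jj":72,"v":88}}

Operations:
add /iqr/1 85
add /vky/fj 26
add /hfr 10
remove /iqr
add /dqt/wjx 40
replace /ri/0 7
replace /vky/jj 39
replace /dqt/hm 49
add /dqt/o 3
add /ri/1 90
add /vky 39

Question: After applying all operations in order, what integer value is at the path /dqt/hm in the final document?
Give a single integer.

After op 1 (add /iqr/1 85): {"dqt":{"hm":59,"wjx":95},"iqr":[20,85,2,94],"ri":[96,30,43,10],"vky":{"dux":8,"jj":72,"v":88}}
After op 2 (add /vky/fj 26): {"dqt":{"hm":59,"wjx":95},"iqr":[20,85,2,94],"ri":[96,30,43,10],"vky":{"dux":8,"fj":26,"jj":72,"v":88}}
After op 3 (add /hfr 10): {"dqt":{"hm":59,"wjx":95},"hfr":10,"iqr":[20,85,2,94],"ri":[96,30,43,10],"vky":{"dux":8,"fj":26,"jj":72,"v":88}}
After op 4 (remove /iqr): {"dqt":{"hm":59,"wjx":95},"hfr":10,"ri":[96,30,43,10],"vky":{"dux":8,"fj":26,"jj":72,"v":88}}
After op 5 (add /dqt/wjx 40): {"dqt":{"hm":59,"wjx":40},"hfr":10,"ri":[96,30,43,10],"vky":{"dux":8,"fj":26,"jj":72,"v":88}}
After op 6 (replace /ri/0 7): {"dqt":{"hm":59,"wjx":40},"hfr":10,"ri":[7,30,43,10],"vky":{"dux":8,"fj":26,"jj":72,"v":88}}
After op 7 (replace /vky/jj 39): {"dqt":{"hm":59,"wjx":40},"hfr":10,"ri":[7,30,43,10],"vky":{"dux":8,"fj":26,"jj":39,"v":88}}
After op 8 (replace /dqt/hm 49): {"dqt":{"hm":49,"wjx":40},"hfr":10,"ri":[7,30,43,10],"vky":{"dux":8,"fj":26,"jj":39,"v":88}}
After op 9 (add /dqt/o 3): {"dqt":{"hm":49,"o":3,"wjx":40},"hfr":10,"ri":[7,30,43,10],"vky":{"dux":8,"fj":26,"jj":39,"v":88}}
After op 10 (add /ri/1 90): {"dqt":{"hm":49,"o":3,"wjx":40},"hfr":10,"ri":[7,90,30,43,10],"vky":{"dux":8,"fj":26,"jj":39,"v":88}}
After op 11 (add /vky 39): {"dqt":{"hm":49,"o":3,"wjx":40},"hfr":10,"ri":[7,90,30,43,10],"vky":39}
Value at /dqt/hm: 49

Answer: 49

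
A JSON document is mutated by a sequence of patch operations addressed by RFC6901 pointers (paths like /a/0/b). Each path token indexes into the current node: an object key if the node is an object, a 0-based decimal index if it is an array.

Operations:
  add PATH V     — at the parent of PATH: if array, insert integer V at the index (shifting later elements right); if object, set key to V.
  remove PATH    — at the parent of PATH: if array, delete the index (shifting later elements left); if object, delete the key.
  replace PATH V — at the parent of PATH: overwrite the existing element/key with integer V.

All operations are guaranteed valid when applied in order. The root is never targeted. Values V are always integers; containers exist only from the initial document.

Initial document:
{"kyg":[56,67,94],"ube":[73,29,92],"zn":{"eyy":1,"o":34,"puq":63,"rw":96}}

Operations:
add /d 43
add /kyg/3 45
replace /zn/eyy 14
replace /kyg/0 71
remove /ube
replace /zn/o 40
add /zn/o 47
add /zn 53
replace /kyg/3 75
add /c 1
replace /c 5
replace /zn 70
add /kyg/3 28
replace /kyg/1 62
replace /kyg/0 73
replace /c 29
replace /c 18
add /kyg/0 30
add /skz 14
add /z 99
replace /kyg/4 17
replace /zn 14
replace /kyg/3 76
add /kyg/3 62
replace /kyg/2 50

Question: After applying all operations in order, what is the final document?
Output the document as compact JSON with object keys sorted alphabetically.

After op 1 (add /d 43): {"d":43,"kyg":[56,67,94],"ube":[73,29,92],"zn":{"eyy":1,"o":34,"puq":63,"rw":96}}
After op 2 (add /kyg/3 45): {"d":43,"kyg":[56,67,94,45],"ube":[73,29,92],"zn":{"eyy":1,"o":34,"puq":63,"rw":96}}
After op 3 (replace /zn/eyy 14): {"d":43,"kyg":[56,67,94,45],"ube":[73,29,92],"zn":{"eyy":14,"o":34,"puq":63,"rw":96}}
After op 4 (replace /kyg/0 71): {"d":43,"kyg":[71,67,94,45],"ube":[73,29,92],"zn":{"eyy":14,"o":34,"puq":63,"rw":96}}
After op 5 (remove /ube): {"d":43,"kyg":[71,67,94,45],"zn":{"eyy":14,"o":34,"puq":63,"rw":96}}
After op 6 (replace /zn/o 40): {"d":43,"kyg":[71,67,94,45],"zn":{"eyy":14,"o":40,"puq":63,"rw":96}}
After op 7 (add /zn/o 47): {"d":43,"kyg":[71,67,94,45],"zn":{"eyy":14,"o":47,"puq":63,"rw":96}}
After op 8 (add /zn 53): {"d":43,"kyg":[71,67,94,45],"zn":53}
After op 9 (replace /kyg/3 75): {"d":43,"kyg":[71,67,94,75],"zn":53}
After op 10 (add /c 1): {"c":1,"d":43,"kyg":[71,67,94,75],"zn":53}
After op 11 (replace /c 5): {"c":5,"d":43,"kyg":[71,67,94,75],"zn":53}
After op 12 (replace /zn 70): {"c":5,"d":43,"kyg":[71,67,94,75],"zn":70}
After op 13 (add /kyg/3 28): {"c":5,"d":43,"kyg":[71,67,94,28,75],"zn":70}
After op 14 (replace /kyg/1 62): {"c":5,"d":43,"kyg":[71,62,94,28,75],"zn":70}
After op 15 (replace /kyg/0 73): {"c":5,"d":43,"kyg":[73,62,94,28,75],"zn":70}
After op 16 (replace /c 29): {"c":29,"d":43,"kyg":[73,62,94,28,75],"zn":70}
After op 17 (replace /c 18): {"c":18,"d":43,"kyg":[73,62,94,28,75],"zn":70}
After op 18 (add /kyg/0 30): {"c":18,"d":43,"kyg":[30,73,62,94,28,75],"zn":70}
After op 19 (add /skz 14): {"c":18,"d":43,"kyg":[30,73,62,94,28,75],"skz":14,"zn":70}
After op 20 (add /z 99): {"c":18,"d":43,"kyg":[30,73,62,94,28,75],"skz":14,"z":99,"zn":70}
After op 21 (replace /kyg/4 17): {"c":18,"d":43,"kyg":[30,73,62,94,17,75],"skz":14,"z":99,"zn":70}
After op 22 (replace /zn 14): {"c":18,"d":43,"kyg":[30,73,62,94,17,75],"skz":14,"z":99,"zn":14}
After op 23 (replace /kyg/3 76): {"c":18,"d":43,"kyg":[30,73,62,76,17,75],"skz":14,"z":99,"zn":14}
After op 24 (add /kyg/3 62): {"c":18,"d":43,"kyg":[30,73,62,62,76,17,75],"skz":14,"z":99,"zn":14}
After op 25 (replace /kyg/2 50): {"c":18,"d":43,"kyg":[30,73,50,62,76,17,75],"skz":14,"z":99,"zn":14}

Answer: {"c":18,"d":43,"kyg":[30,73,50,62,76,17,75],"skz":14,"z":99,"zn":14}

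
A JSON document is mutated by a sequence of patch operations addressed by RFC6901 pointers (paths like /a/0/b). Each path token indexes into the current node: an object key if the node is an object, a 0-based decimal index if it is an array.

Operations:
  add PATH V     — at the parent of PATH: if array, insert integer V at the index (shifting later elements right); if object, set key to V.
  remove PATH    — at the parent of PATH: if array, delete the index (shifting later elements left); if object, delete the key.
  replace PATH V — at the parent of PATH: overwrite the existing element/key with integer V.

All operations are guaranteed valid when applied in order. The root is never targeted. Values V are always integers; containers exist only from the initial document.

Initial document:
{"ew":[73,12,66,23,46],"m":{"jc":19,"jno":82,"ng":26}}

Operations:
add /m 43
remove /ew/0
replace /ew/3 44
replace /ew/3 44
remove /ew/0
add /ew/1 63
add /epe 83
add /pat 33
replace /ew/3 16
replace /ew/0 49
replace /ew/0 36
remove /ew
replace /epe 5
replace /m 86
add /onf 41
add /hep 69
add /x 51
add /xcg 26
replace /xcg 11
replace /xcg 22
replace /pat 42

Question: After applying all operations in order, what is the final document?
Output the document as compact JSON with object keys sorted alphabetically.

Answer: {"epe":5,"hep":69,"m":86,"onf":41,"pat":42,"x":51,"xcg":22}

Derivation:
After op 1 (add /m 43): {"ew":[73,12,66,23,46],"m":43}
After op 2 (remove /ew/0): {"ew":[12,66,23,46],"m":43}
After op 3 (replace /ew/3 44): {"ew":[12,66,23,44],"m":43}
After op 4 (replace /ew/3 44): {"ew":[12,66,23,44],"m":43}
After op 5 (remove /ew/0): {"ew":[66,23,44],"m":43}
After op 6 (add /ew/1 63): {"ew":[66,63,23,44],"m":43}
After op 7 (add /epe 83): {"epe":83,"ew":[66,63,23,44],"m":43}
After op 8 (add /pat 33): {"epe":83,"ew":[66,63,23,44],"m":43,"pat":33}
After op 9 (replace /ew/3 16): {"epe":83,"ew":[66,63,23,16],"m":43,"pat":33}
After op 10 (replace /ew/0 49): {"epe":83,"ew":[49,63,23,16],"m":43,"pat":33}
After op 11 (replace /ew/0 36): {"epe":83,"ew":[36,63,23,16],"m":43,"pat":33}
After op 12 (remove /ew): {"epe":83,"m":43,"pat":33}
After op 13 (replace /epe 5): {"epe":5,"m":43,"pat":33}
After op 14 (replace /m 86): {"epe":5,"m":86,"pat":33}
After op 15 (add /onf 41): {"epe":5,"m":86,"onf":41,"pat":33}
After op 16 (add /hep 69): {"epe":5,"hep":69,"m":86,"onf":41,"pat":33}
After op 17 (add /x 51): {"epe":5,"hep":69,"m":86,"onf":41,"pat":33,"x":51}
After op 18 (add /xcg 26): {"epe":5,"hep":69,"m":86,"onf":41,"pat":33,"x":51,"xcg":26}
After op 19 (replace /xcg 11): {"epe":5,"hep":69,"m":86,"onf":41,"pat":33,"x":51,"xcg":11}
After op 20 (replace /xcg 22): {"epe":5,"hep":69,"m":86,"onf":41,"pat":33,"x":51,"xcg":22}
After op 21 (replace /pat 42): {"epe":5,"hep":69,"m":86,"onf":41,"pat":42,"x":51,"xcg":22}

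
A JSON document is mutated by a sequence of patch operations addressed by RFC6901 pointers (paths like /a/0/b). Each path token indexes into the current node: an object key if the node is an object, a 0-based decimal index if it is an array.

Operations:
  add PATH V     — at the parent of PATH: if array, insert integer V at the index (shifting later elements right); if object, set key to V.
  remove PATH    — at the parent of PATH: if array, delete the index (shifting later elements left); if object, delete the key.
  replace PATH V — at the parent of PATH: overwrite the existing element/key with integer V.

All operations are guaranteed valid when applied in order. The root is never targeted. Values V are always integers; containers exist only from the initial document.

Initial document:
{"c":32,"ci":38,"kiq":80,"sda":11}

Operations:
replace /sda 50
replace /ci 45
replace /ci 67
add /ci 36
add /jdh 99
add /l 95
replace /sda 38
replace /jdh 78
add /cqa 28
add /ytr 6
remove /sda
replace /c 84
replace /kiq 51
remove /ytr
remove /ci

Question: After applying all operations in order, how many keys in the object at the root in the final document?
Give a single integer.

Answer: 5

Derivation:
After op 1 (replace /sda 50): {"c":32,"ci":38,"kiq":80,"sda":50}
After op 2 (replace /ci 45): {"c":32,"ci":45,"kiq":80,"sda":50}
After op 3 (replace /ci 67): {"c":32,"ci":67,"kiq":80,"sda":50}
After op 4 (add /ci 36): {"c":32,"ci":36,"kiq":80,"sda":50}
After op 5 (add /jdh 99): {"c":32,"ci":36,"jdh":99,"kiq":80,"sda":50}
After op 6 (add /l 95): {"c":32,"ci":36,"jdh":99,"kiq":80,"l":95,"sda":50}
After op 7 (replace /sda 38): {"c":32,"ci":36,"jdh":99,"kiq":80,"l":95,"sda":38}
After op 8 (replace /jdh 78): {"c":32,"ci":36,"jdh":78,"kiq":80,"l":95,"sda":38}
After op 9 (add /cqa 28): {"c":32,"ci":36,"cqa":28,"jdh":78,"kiq":80,"l":95,"sda":38}
After op 10 (add /ytr 6): {"c":32,"ci":36,"cqa":28,"jdh":78,"kiq":80,"l":95,"sda":38,"ytr":6}
After op 11 (remove /sda): {"c":32,"ci":36,"cqa":28,"jdh":78,"kiq":80,"l":95,"ytr":6}
After op 12 (replace /c 84): {"c":84,"ci":36,"cqa":28,"jdh":78,"kiq":80,"l":95,"ytr":6}
After op 13 (replace /kiq 51): {"c":84,"ci":36,"cqa":28,"jdh":78,"kiq":51,"l":95,"ytr":6}
After op 14 (remove /ytr): {"c":84,"ci":36,"cqa":28,"jdh":78,"kiq":51,"l":95}
After op 15 (remove /ci): {"c":84,"cqa":28,"jdh":78,"kiq":51,"l":95}
Size at the root: 5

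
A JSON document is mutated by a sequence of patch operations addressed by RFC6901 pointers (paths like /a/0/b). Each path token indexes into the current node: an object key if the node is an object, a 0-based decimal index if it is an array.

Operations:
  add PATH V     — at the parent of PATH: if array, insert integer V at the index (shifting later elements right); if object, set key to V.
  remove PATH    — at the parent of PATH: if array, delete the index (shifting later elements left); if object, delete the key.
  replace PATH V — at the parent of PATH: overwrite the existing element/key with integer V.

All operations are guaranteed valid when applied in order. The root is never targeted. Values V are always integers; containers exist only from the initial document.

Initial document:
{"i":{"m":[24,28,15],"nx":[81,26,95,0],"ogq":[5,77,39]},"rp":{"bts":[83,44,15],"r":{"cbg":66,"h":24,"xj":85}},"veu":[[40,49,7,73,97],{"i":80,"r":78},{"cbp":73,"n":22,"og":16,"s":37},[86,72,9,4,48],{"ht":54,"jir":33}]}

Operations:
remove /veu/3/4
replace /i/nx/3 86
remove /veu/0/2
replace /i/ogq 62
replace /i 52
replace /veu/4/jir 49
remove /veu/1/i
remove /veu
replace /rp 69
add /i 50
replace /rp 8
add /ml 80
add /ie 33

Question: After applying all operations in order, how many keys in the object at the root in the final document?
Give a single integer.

Answer: 4

Derivation:
After op 1 (remove /veu/3/4): {"i":{"m":[24,28,15],"nx":[81,26,95,0],"ogq":[5,77,39]},"rp":{"bts":[83,44,15],"r":{"cbg":66,"h":24,"xj":85}},"veu":[[40,49,7,73,97],{"i":80,"r":78},{"cbp":73,"n":22,"og":16,"s":37},[86,72,9,4],{"ht":54,"jir":33}]}
After op 2 (replace /i/nx/3 86): {"i":{"m":[24,28,15],"nx":[81,26,95,86],"ogq":[5,77,39]},"rp":{"bts":[83,44,15],"r":{"cbg":66,"h":24,"xj":85}},"veu":[[40,49,7,73,97],{"i":80,"r":78},{"cbp":73,"n":22,"og":16,"s":37},[86,72,9,4],{"ht":54,"jir":33}]}
After op 3 (remove /veu/0/2): {"i":{"m":[24,28,15],"nx":[81,26,95,86],"ogq":[5,77,39]},"rp":{"bts":[83,44,15],"r":{"cbg":66,"h":24,"xj":85}},"veu":[[40,49,73,97],{"i":80,"r":78},{"cbp":73,"n":22,"og":16,"s":37},[86,72,9,4],{"ht":54,"jir":33}]}
After op 4 (replace /i/ogq 62): {"i":{"m":[24,28,15],"nx":[81,26,95,86],"ogq":62},"rp":{"bts":[83,44,15],"r":{"cbg":66,"h":24,"xj":85}},"veu":[[40,49,73,97],{"i":80,"r":78},{"cbp":73,"n":22,"og":16,"s":37},[86,72,9,4],{"ht":54,"jir":33}]}
After op 5 (replace /i 52): {"i":52,"rp":{"bts":[83,44,15],"r":{"cbg":66,"h":24,"xj":85}},"veu":[[40,49,73,97],{"i":80,"r":78},{"cbp":73,"n":22,"og":16,"s":37},[86,72,9,4],{"ht":54,"jir":33}]}
After op 6 (replace /veu/4/jir 49): {"i":52,"rp":{"bts":[83,44,15],"r":{"cbg":66,"h":24,"xj":85}},"veu":[[40,49,73,97],{"i":80,"r":78},{"cbp":73,"n":22,"og":16,"s":37},[86,72,9,4],{"ht":54,"jir":49}]}
After op 7 (remove /veu/1/i): {"i":52,"rp":{"bts":[83,44,15],"r":{"cbg":66,"h":24,"xj":85}},"veu":[[40,49,73,97],{"r":78},{"cbp":73,"n":22,"og":16,"s":37},[86,72,9,4],{"ht":54,"jir":49}]}
After op 8 (remove /veu): {"i":52,"rp":{"bts":[83,44,15],"r":{"cbg":66,"h":24,"xj":85}}}
After op 9 (replace /rp 69): {"i":52,"rp":69}
After op 10 (add /i 50): {"i":50,"rp":69}
After op 11 (replace /rp 8): {"i":50,"rp":8}
After op 12 (add /ml 80): {"i":50,"ml":80,"rp":8}
After op 13 (add /ie 33): {"i":50,"ie":33,"ml":80,"rp":8}
Size at the root: 4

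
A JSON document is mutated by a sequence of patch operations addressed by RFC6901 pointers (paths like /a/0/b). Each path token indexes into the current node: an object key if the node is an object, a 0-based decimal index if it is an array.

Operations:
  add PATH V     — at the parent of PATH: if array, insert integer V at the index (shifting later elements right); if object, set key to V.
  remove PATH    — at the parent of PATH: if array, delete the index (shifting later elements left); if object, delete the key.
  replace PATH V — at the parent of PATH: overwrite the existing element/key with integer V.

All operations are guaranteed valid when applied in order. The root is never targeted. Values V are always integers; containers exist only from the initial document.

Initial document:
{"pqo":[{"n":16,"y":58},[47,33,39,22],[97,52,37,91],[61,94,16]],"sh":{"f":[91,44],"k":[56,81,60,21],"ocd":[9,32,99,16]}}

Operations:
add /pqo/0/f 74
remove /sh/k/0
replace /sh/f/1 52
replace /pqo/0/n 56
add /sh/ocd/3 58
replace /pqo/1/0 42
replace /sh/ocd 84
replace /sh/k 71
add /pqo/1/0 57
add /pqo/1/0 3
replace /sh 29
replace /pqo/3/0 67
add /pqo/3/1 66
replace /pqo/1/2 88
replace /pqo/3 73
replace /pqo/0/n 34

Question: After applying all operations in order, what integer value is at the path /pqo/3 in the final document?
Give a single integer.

After op 1 (add /pqo/0/f 74): {"pqo":[{"f":74,"n":16,"y":58},[47,33,39,22],[97,52,37,91],[61,94,16]],"sh":{"f":[91,44],"k":[56,81,60,21],"ocd":[9,32,99,16]}}
After op 2 (remove /sh/k/0): {"pqo":[{"f":74,"n":16,"y":58},[47,33,39,22],[97,52,37,91],[61,94,16]],"sh":{"f":[91,44],"k":[81,60,21],"ocd":[9,32,99,16]}}
After op 3 (replace /sh/f/1 52): {"pqo":[{"f":74,"n":16,"y":58},[47,33,39,22],[97,52,37,91],[61,94,16]],"sh":{"f":[91,52],"k":[81,60,21],"ocd":[9,32,99,16]}}
After op 4 (replace /pqo/0/n 56): {"pqo":[{"f":74,"n":56,"y":58},[47,33,39,22],[97,52,37,91],[61,94,16]],"sh":{"f":[91,52],"k":[81,60,21],"ocd":[9,32,99,16]}}
After op 5 (add /sh/ocd/3 58): {"pqo":[{"f":74,"n":56,"y":58},[47,33,39,22],[97,52,37,91],[61,94,16]],"sh":{"f":[91,52],"k":[81,60,21],"ocd":[9,32,99,58,16]}}
After op 6 (replace /pqo/1/0 42): {"pqo":[{"f":74,"n":56,"y":58},[42,33,39,22],[97,52,37,91],[61,94,16]],"sh":{"f":[91,52],"k":[81,60,21],"ocd":[9,32,99,58,16]}}
After op 7 (replace /sh/ocd 84): {"pqo":[{"f":74,"n":56,"y":58},[42,33,39,22],[97,52,37,91],[61,94,16]],"sh":{"f":[91,52],"k":[81,60,21],"ocd":84}}
After op 8 (replace /sh/k 71): {"pqo":[{"f":74,"n":56,"y":58},[42,33,39,22],[97,52,37,91],[61,94,16]],"sh":{"f":[91,52],"k":71,"ocd":84}}
After op 9 (add /pqo/1/0 57): {"pqo":[{"f":74,"n":56,"y":58},[57,42,33,39,22],[97,52,37,91],[61,94,16]],"sh":{"f":[91,52],"k":71,"ocd":84}}
After op 10 (add /pqo/1/0 3): {"pqo":[{"f":74,"n":56,"y":58},[3,57,42,33,39,22],[97,52,37,91],[61,94,16]],"sh":{"f":[91,52],"k":71,"ocd":84}}
After op 11 (replace /sh 29): {"pqo":[{"f":74,"n":56,"y":58},[3,57,42,33,39,22],[97,52,37,91],[61,94,16]],"sh":29}
After op 12 (replace /pqo/3/0 67): {"pqo":[{"f":74,"n":56,"y":58},[3,57,42,33,39,22],[97,52,37,91],[67,94,16]],"sh":29}
After op 13 (add /pqo/3/1 66): {"pqo":[{"f":74,"n":56,"y":58},[3,57,42,33,39,22],[97,52,37,91],[67,66,94,16]],"sh":29}
After op 14 (replace /pqo/1/2 88): {"pqo":[{"f":74,"n":56,"y":58},[3,57,88,33,39,22],[97,52,37,91],[67,66,94,16]],"sh":29}
After op 15 (replace /pqo/3 73): {"pqo":[{"f":74,"n":56,"y":58},[3,57,88,33,39,22],[97,52,37,91],73],"sh":29}
After op 16 (replace /pqo/0/n 34): {"pqo":[{"f":74,"n":34,"y":58},[3,57,88,33,39,22],[97,52,37,91],73],"sh":29}
Value at /pqo/3: 73

Answer: 73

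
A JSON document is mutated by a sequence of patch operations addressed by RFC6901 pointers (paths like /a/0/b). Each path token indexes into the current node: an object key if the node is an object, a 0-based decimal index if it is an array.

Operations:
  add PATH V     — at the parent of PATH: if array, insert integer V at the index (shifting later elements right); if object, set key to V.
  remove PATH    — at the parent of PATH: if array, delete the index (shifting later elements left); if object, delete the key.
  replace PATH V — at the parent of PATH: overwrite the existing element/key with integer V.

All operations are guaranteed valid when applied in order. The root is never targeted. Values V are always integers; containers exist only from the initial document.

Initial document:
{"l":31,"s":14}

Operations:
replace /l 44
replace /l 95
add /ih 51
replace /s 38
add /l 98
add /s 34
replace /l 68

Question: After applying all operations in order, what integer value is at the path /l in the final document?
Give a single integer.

Answer: 68

Derivation:
After op 1 (replace /l 44): {"l":44,"s":14}
After op 2 (replace /l 95): {"l":95,"s":14}
After op 3 (add /ih 51): {"ih":51,"l":95,"s":14}
After op 4 (replace /s 38): {"ih":51,"l":95,"s":38}
After op 5 (add /l 98): {"ih":51,"l":98,"s":38}
After op 6 (add /s 34): {"ih":51,"l":98,"s":34}
After op 7 (replace /l 68): {"ih":51,"l":68,"s":34}
Value at /l: 68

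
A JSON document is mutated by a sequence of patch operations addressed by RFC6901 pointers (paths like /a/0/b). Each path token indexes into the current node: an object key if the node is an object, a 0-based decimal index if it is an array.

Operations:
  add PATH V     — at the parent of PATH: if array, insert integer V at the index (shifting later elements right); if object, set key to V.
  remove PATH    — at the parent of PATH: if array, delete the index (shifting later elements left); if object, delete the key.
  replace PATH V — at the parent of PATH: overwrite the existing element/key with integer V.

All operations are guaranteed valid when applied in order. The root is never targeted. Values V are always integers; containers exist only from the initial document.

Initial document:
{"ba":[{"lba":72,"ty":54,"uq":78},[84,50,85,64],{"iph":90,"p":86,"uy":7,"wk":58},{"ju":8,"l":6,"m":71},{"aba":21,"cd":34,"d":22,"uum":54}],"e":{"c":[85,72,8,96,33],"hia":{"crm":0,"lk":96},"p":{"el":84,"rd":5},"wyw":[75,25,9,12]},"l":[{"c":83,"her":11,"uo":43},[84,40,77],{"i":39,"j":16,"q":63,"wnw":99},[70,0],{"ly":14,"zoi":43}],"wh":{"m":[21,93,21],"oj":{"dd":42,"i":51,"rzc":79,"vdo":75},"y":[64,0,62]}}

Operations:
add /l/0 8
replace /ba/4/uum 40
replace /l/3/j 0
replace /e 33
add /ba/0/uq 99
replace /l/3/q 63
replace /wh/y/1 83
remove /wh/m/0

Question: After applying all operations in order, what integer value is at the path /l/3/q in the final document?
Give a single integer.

Answer: 63

Derivation:
After op 1 (add /l/0 8): {"ba":[{"lba":72,"ty":54,"uq":78},[84,50,85,64],{"iph":90,"p":86,"uy":7,"wk":58},{"ju":8,"l":6,"m":71},{"aba":21,"cd":34,"d":22,"uum":54}],"e":{"c":[85,72,8,96,33],"hia":{"crm":0,"lk":96},"p":{"el":84,"rd":5},"wyw":[75,25,9,12]},"l":[8,{"c":83,"her":11,"uo":43},[84,40,77],{"i":39,"j":16,"q":63,"wnw":99},[70,0],{"ly":14,"zoi":43}],"wh":{"m":[21,93,21],"oj":{"dd":42,"i":51,"rzc":79,"vdo":75},"y":[64,0,62]}}
After op 2 (replace /ba/4/uum 40): {"ba":[{"lba":72,"ty":54,"uq":78},[84,50,85,64],{"iph":90,"p":86,"uy":7,"wk":58},{"ju":8,"l":6,"m":71},{"aba":21,"cd":34,"d":22,"uum":40}],"e":{"c":[85,72,8,96,33],"hia":{"crm":0,"lk":96},"p":{"el":84,"rd":5},"wyw":[75,25,9,12]},"l":[8,{"c":83,"her":11,"uo":43},[84,40,77],{"i":39,"j":16,"q":63,"wnw":99},[70,0],{"ly":14,"zoi":43}],"wh":{"m":[21,93,21],"oj":{"dd":42,"i":51,"rzc":79,"vdo":75},"y":[64,0,62]}}
After op 3 (replace /l/3/j 0): {"ba":[{"lba":72,"ty":54,"uq":78},[84,50,85,64],{"iph":90,"p":86,"uy":7,"wk":58},{"ju":8,"l":6,"m":71},{"aba":21,"cd":34,"d":22,"uum":40}],"e":{"c":[85,72,8,96,33],"hia":{"crm":0,"lk":96},"p":{"el":84,"rd":5},"wyw":[75,25,9,12]},"l":[8,{"c":83,"her":11,"uo":43},[84,40,77],{"i":39,"j":0,"q":63,"wnw":99},[70,0],{"ly":14,"zoi":43}],"wh":{"m":[21,93,21],"oj":{"dd":42,"i":51,"rzc":79,"vdo":75},"y":[64,0,62]}}
After op 4 (replace /e 33): {"ba":[{"lba":72,"ty":54,"uq":78},[84,50,85,64],{"iph":90,"p":86,"uy":7,"wk":58},{"ju":8,"l":6,"m":71},{"aba":21,"cd":34,"d":22,"uum":40}],"e":33,"l":[8,{"c":83,"her":11,"uo":43},[84,40,77],{"i":39,"j":0,"q":63,"wnw":99},[70,0],{"ly":14,"zoi":43}],"wh":{"m":[21,93,21],"oj":{"dd":42,"i":51,"rzc":79,"vdo":75},"y":[64,0,62]}}
After op 5 (add /ba/0/uq 99): {"ba":[{"lba":72,"ty":54,"uq":99},[84,50,85,64],{"iph":90,"p":86,"uy":7,"wk":58},{"ju":8,"l":6,"m":71},{"aba":21,"cd":34,"d":22,"uum":40}],"e":33,"l":[8,{"c":83,"her":11,"uo":43},[84,40,77],{"i":39,"j":0,"q":63,"wnw":99},[70,0],{"ly":14,"zoi":43}],"wh":{"m":[21,93,21],"oj":{"dd":42,"i":51,"rzc":79,"vdo":75},"y":[64,0,62]}}
After op 6 (replace /l/3/q 63): {"ba":[{"lba":72,"ty":54,"uq":99},[84,50,85,64],{"iph":90,"p":86,"uy":7,"wk":58},{"ju":8,"l":6,"m":71},{"aba":21,"cd":34,"d":22,"uum":40}],"e":33,"l":[8,{"c":83,"her":11,"uo":43},[84,40,77],{"i":39,"j":0,"q":63,"wnw":99},[70,0],{"ly":14,"zoi":43}],"wh":{"m":[21,93,21],"oj":{"dd":42,"i":51,"rzc":79,"vdo":75},"y":[64,0,62]}}
After op 7 (replace /wh/y/1 83): {"ba":[{"lba":72,"ty":54,"uq":99},[84,50,85,64],{"iph":90,"p":86,"uy":7,"wk":58},{"ju":8,"l":6,"m":71},{"aba":21,"cd":34,"d":22,"uum":40}],"e":33,"l":[8,{"c":83,"her":11,"uo":43},[84,40,77],{"i":39,"j":0,"q":63,"wnw":99},[70,0],{"ly":14,"zoi":43}],"wh":{"m":[21,93,21],"oj":{"dd":42,"i":51,"rzc":79,"vdo":75},"y":[64,83,62]}}
After op 8 (remove /wh/m/0): {"ba":[{"lba":72,"ty":54,"uq":99},[84,50,85,64],{"iph":90,"p":86,"uy":7,"wk":58},{"ju":8,"l":6,"m":71},{"aba":21,"cd":34,"d":22,"uum":40}],"e":33,"l":[8,{"c":83,"her":11,"uo":43},[84,40,77],{"i":39,"j":0,"q":63,"wnw":99},[70,0],{"ly":14,"zoi":43}],"wh":{"m":[93,21],"oj":{"dd":42,"i":51,"rzc":79,"vdo":75},"y":[64,83,62]}}
Value at /l/3/q: 63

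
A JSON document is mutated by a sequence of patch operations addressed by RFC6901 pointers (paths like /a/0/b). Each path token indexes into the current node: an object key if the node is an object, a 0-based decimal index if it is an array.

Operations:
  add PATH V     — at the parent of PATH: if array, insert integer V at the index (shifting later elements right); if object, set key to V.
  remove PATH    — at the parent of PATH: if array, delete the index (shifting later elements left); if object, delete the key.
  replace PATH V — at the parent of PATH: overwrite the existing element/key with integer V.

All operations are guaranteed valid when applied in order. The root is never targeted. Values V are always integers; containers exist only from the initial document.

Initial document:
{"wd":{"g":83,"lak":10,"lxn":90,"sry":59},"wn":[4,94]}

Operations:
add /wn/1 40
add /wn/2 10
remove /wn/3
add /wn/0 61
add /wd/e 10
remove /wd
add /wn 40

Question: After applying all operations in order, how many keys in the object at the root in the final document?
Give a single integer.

Answer: 1

Derivation:
After op 1 (add /wn/1 40): {"wd":{"g":83,"lak":10,"lxn":90,"sry":59},"wn":[4,40,94]}
After op 2 (add /wn/2 10): {"wd":{"g":83,"lak":10,"lxn":90,"sry":59},"wn":[4,40,10,94]}
After op 3 (remove /wn/3): {"wd":{"g":83,"lak":10,"lxn":90,"sry":59},"wn":[4,40,10]}
After op 4 (add /wn/0 61): {"wd":{"g":83,"lak":10,"lxn":90,"sry":59},"wn":[61,4,40,10]}
After op 5 (add /wd/e 10): {"wd":{"e":10,"g":83,"lak":10,"lxn":90,"sry":59},"wn":[61,4,40,10]}
After op 6 (remove /wd): {"wn":[61,4,40,10]}
After op 7 (add /wn 40): {"wn":40}
Size at the root: 1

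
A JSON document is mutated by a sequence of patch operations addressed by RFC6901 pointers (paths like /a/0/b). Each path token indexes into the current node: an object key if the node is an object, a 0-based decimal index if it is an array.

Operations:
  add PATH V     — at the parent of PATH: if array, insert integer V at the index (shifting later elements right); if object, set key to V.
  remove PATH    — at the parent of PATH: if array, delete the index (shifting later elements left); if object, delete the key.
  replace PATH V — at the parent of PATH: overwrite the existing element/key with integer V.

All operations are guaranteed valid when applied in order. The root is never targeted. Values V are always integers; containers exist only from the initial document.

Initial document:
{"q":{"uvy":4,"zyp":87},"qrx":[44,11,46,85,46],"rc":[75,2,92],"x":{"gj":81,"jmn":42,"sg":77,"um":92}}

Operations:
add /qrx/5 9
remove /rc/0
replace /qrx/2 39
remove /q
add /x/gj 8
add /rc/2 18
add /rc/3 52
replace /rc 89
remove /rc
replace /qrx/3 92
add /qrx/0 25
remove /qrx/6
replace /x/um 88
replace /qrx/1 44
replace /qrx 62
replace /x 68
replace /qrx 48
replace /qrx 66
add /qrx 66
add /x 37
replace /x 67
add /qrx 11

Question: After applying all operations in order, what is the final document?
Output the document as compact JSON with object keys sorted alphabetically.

After op 1 (add /qrx/5 9): {"q":{"uvy":4,"zyp":87},"qrx":[44,11,46,85,46,9],"rc":[75,2,92],"x":{"gj":81,"jmn":42,"sg":77,"um":92}}
After op 2 (remove /rc/0): {"q":{"uvy":4,"zyp":87},"qrx":[44,11,46,85,46,9],"rc":[2,92],"x":{"gj":81,"jmn":42,"sg":77,"um":92}}
After op 3 (replace /qrx/2 39): {"q":{"uvy":4,"zyp":87},"qrx":[44,11,39,85,46,9],"rc":[2,92],"x":{"gj":81,"jmn":42,"sg":77,"um":92}}
After op 4 (remove /q): {"qrx":[44,11,39,85,46,9],"rc":[2,92],"x":{"gj":81,"jmn":42,"sg":77,"um":92}}
After op 5 (add /x/gj 8): {"qrx":[44,11,39,85,46,9],"rc":[2,92],"x":{"gj":8,"jmn":42,"sg":77,"um":92}}
After op 6 (add /rc/2 18): {"qrx":[44,11,39,85,46,9],"rc":[2,92,18],"x":{"gj":8,"jmn":42,"sg":77,"um":92}}
After op 7 (add /rc/3 52): {"qrx":[44,11,39,85,46,9],"rc":[2,92,18,52],"x":{"gj":8,"jmn":42,"sg":77,"um":92}}
After op 8 (replace /rc 89): {"qrx":[44,11,39,85,46,9],"rc":89,"x":{"gj":8,"jmn":42,"sg":77,"um":92}}
After op 9 (remove /rc): {"qrx":[44,11,39,85,46,9],"x":{"gj":8,"jmn":42,"sg":77,"um":92}}
After op 10 (replace /qrx/3 92): {"qrx":[44,11,39,92,46,9],"x":{"gj":8,"jmn":42,"sg":77,"um":92}}
After op 11 (add /qrx/0 25): {"qrx":[25,44,11,39,92,46,9],"x":{"gj":8,"jmn":42,"sg":77,"um":92}}
After op 12 (remove /qrx/6): {"qrx":[25,44,11,39,92,46],"x":{"gj":8,"jmn":42,"sg":77,"um":92}}
After op 13 (replace /x/um 88): {"qrx":[25,44,11,39,92,46],"x":{"gj":8,"jmn":42,"sg":77,"um":88}}
After op 14 (replace /qrx/1 44): {"qrx":[25,44,11,39,92,46],"x":{"gj":8,"jmn":42,"sg":77,"um":88}}
After op 15 (replace /qrx 62): {"qrx":62,"x":{"gj":8,"jmn":42,"sg":77,"um":88}}
After op 16 (replace /x 68): {"qrx":62,"x":68}
After op 17 (replace /qrx 48): {"qrx":48,"x":68}
After op 18 (replace /qrx 66): {"qrx":66,"x":68}
After op 19 (add /qrx 66): {"qrx":66,"x":68}
After op 20 (add /x 37): {"qrx":66,"x":37}
After op 21 (replace /x 67): {"qrx":66,"x":67}
After op 22 (add /qrx 11): {"qrx":11,"x":67}

Answer: {"qrx":11,"x":67}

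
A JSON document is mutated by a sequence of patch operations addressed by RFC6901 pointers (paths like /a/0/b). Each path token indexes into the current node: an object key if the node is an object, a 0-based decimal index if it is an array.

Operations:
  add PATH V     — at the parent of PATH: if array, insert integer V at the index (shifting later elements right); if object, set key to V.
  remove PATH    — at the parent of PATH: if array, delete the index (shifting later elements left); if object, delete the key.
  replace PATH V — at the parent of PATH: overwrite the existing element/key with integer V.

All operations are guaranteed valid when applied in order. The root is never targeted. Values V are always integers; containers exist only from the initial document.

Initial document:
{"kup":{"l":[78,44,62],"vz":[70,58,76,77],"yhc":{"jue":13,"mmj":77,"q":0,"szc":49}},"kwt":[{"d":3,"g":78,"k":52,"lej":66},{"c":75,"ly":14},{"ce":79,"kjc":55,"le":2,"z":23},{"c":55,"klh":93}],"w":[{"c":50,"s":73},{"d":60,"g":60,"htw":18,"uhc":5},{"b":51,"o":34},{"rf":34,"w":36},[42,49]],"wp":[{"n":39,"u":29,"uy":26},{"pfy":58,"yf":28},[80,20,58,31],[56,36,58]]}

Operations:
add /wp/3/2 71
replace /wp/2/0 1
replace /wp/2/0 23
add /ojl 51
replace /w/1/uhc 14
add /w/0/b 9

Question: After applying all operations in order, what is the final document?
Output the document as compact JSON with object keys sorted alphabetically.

After op 1 (add /wp/3/2 71): {"kup":{"l":[78,44,62],"vz":[70,58,76,77],"yhc":{"jue":13,"mmj":77,"q":0,"szc":49}},"kwt":[{"d":3,"g":78,"k":52,"lej":66},{"c":75,"ly":14},{"ce":79,"kjc":55,"le":2,"z":23},{"c":55,"klh":93}],"w":[{"c":50,"s":73},{"d":60,"g":60,"htw":18,"uhc":5},{"b":51,"o":34},{"rf":34,"w":36},[42,49]],"wp":[{"n":39,"u":29,"uy":26},{"pfy":58,"yf":28},[80,20,58,31],[56,36,71,58]]}
After op 2 (replace /wp/2/0 1): {"kup":{"l":[78,44,62],"vz":[70,58,76,77],"yhc":{"jue":13,"mmj":77,"q":0,"szc":49}},"kwt":[{"d":3,"g":78,"k":52,"lej":66},{"c":75,"ly":14},{"ce":79,"kjc":55,"le":2,"z":23},{"c":55,"klh":93}],"w":[{"c":50,"s":73},{"d":60,"g":60,"htw":18,"uhc":5},{"b":51,"o":34},{"rf":34,"w":36},[42,49]],"wp":[{"n":39,"u":29,"uy":26},{"pfy":58,"yf":28},[1,20,58,31],[56,36,71,58]]}
After op 3 (replace /wp/2/0 23): {"kup":{"l":[78,44,62],"vz":[70,58,76,77],"yhc":{"jue":13,"mmj":77,"q":0,"szc":49}},"kwt":[{"d":3,"g":78,"k":52,"lej":66},{"c":75,"ly":14},{"ce":79,"kjc":55,"le":2,"z":23},{"c":55,"klh":93}],"w":[{"c":50,"s":73},{"d":60,"g":60,"htw":18,"uhc":5},{"b":51,"o":34},{"rf":34,"w":36},[42,49]],"wp":[{"n":39,"u":29,"uy":26},{"pfy":58,"yf":28},[23,20,58,31],[56,36,71,58]]}
After op 4 (add /ojl 51): {"kup":{"l":[78,44,62],"vz":[70,58,76,77],"yhc":{"jue":13,"mmj":77,"q":0,"szc":49}},"kwt":[{"d":3,"g":78,"k":52,"lej":66},{"c":75,"ly":14},{"ce":79,"kjc":55,"le":2,"z":23},{"c":55,"klh":93}],"ojl":51,"w":[{"c":50,"s":73},{"d":60,"g":60,"htw":18,"uhc":5},{"b":51,"o":34},{"rf":34,"w":36},[42,49]],"wp":[{"n":39,"u":29,"uy":26},{"pfy":58,"yf":28},[23,20,58,31],[56,36,71,58]]}
After op 5 (replace /w/1/uhc 14): {"kup":{"l":[78,44,62],"vz":[70,58,76,77],"yhc":{"jue":13,"mmj":77,"q":0,"szc":49}},"kwt":[{"d":3,"g":78,"k":52,"lej":66},{"c":75,"ly":14},{"ce":79,"kjc":55,"le":2,"z":23},{"c":55,"klh":93}],"ojl":51,"w":[{"c":50,"s":73},{"d":60,"g":60,"htw":18,"uhc":14},{"b":51,"o":34},{"rf":34,"w":36},[42,49]],"wp":[{"n":39,"u":29,"uy":26},{"pfy":58,"yf":28},[23,20,58,31],[56,36,71,58]]}
After op 6 (add /w/0/b 9): {"kup":{"l":[78,44,62],"vz":[70,58,76,77],"yhc":{"jue":13,"mmj":77,"q":0,"szc":49}},"kwt":[{"d":3,"g":78,"k":52,"lej":66},{"c":75,"ly":14},{"ce":79,"kjc":55,"le":2,"z":23},{"c":55,"klh":93}],"ojl":51,"w":[{"b":9,"c":50,"s":73},{"d":60,"g":60,"htw":18,"uhc":14},{"b":51,"o":34},{"rf":34,"w":36},[42,49]],"wp":[{"n":39,"u":29,"uy":26},{"pfy":58,"yf":28},[23,20,58,31],[56,36,71,58]]}

Answer: {"kup":{"l":[78,44,62],"vz":[70,58,76,77],"yhc":{"jue":13,"mmj":77,"q":0,"szc":49}},"kwt":[{"d":3,"g":78,"k":52,"lej":66},{"c":75,"ly":14},{"ce":79,"kjc":55,"le":2,"z":23},{"c":55,"klh":93}],"ojl":51,"w":[{"b":9,"c":50,"s":73},{"d":60,"g":60,"htw":18,"uhc":14},{"b":51,"o":34},{"rf":34,"w":36},[42,49]],"wp":[{"n":39,"u":29,"uy":26},{"pfy":58,"yf":28},[23,20,58,31],[56,36,71,58]]}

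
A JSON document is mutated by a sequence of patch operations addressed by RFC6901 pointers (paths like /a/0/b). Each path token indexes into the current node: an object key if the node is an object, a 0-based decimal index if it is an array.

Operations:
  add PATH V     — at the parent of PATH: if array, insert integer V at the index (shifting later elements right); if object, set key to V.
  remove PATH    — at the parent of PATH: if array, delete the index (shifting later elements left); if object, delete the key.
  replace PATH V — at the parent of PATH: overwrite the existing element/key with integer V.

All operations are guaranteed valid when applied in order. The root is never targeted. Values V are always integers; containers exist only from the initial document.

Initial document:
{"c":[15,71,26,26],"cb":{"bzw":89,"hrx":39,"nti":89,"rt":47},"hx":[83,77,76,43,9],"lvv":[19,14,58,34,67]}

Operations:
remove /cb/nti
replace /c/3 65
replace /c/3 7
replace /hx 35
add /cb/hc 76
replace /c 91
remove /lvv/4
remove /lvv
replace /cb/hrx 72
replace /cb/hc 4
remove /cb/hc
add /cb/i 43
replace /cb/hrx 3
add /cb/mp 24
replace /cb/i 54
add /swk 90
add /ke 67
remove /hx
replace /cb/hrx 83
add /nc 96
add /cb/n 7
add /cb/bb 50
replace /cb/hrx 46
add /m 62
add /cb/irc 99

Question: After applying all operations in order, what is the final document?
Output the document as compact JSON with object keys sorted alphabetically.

After op 1 (remove /cb/nti): {"c":[15,71,26,26],"cb":{"bzw":89,"hrx":39,"rt":47},"hx":[83,77,76,43,9],"lvv":[19,14,58,34,67]}
After op 2 (replace /c/3 65): {"c":[15,71,26,65],"cb":{"bzw":89,"hrx":39,"rt":47},"hx":[83,77,76,43,9],"lvv":[19,14,58,34,67]}
After op 3 (replace /c/3 7): {"c":[15,71,26,7],"cb":{"bzw":89,"hrx":39,"rt":47},"hx":[83,77,76,43,9],"lvv":[19,14,58,34,67]}
After op 4 (replace /hx 35): {"c":[15,71,26,7],"cb":{"bzw":89,"hrx":39,"rt":47},"hx":35,"lvv":[19,14,58,34,67]}
After op 5 (add /cb/hc 76): {"c":[15,71,26,7],"cb":{"bzw":89,"hc":76,"hrx":39,"rt":47},"hx":35,"lvv":[19,14,58,34,67]}
After op 6 (replace /c 91): {"c":91,"cb":{"bzw":89,"hc":76,"hrx":39,"rt":47},"hx":35,"lvv":[19,14,58,34,67]}
After op 7 (remove /lvv/4): {"c":91,"cb":{"bzw":89,"hc":76,"hrx":39,"rt":47},"hx":35,"lvv":[19,14,58,34]}
After op 8 (remove /lvv): {"c":91,"cb":{"bzw":89,"hc":76,"hrx":39,"rt":47},"hx":35}
After op 9 (replace /cb/hrx 72): {"c":91,"cb":{"bzw":89,"hc":76,"hrx":72,"rt":47},"hx":35}
After op 10 (replace /cb/hc 4): {"c":91,"cb":{"bzw":89,"hc":4,"hrx":72,"rt":47},"hx":35}
After op 11 (remove /cb/hc): {"c":91,"cb":{"bzw":89,"hrx":72,"rt":47},"hx":35}
After op 12 (add /cb/i 43): {"c":91,"cb":{"bzw":89,"hrx":72,"i":43,"rt":47},"hx":35}
After op 13 (replace /cb/hrx 3): {"c":91,"cb":{"bzw":89,"hrx":3,"i":43,"rt":47},"hx":35}
After op 14 (add /cb/mp 24): {"c":91,"cb":{"bzw":89,"hrx":3,"i":43,"mp":24,"rt":47},"hx":35}
After op 15 (replace /cb/i 54): {"c":91,"cb":{"bzw":89,"hrx":3,"i":54,"mp":24,"rt":47},"hx":35}
After op 16 (add /swk 90): {"c":91,"cb":{"bzw":89,"hrx":3,"i":54,"mp":24,"rt":47},"hx":35,"swk":90}
After op 17 (add /ke 67): {"c":91,"cb":{"bzw":89,"hrx":3,"i":54,"mp":24,"rt":47},"hx":35,"ke":67,"swk":90}
After op 18 (remove /hx): {"c":91,"cb":{"bzw":89,"hrx":3,"i":54,"mp":24,"rt":47},"ke":67,"swk":90}
After op 19 (replace /cb/hrx 83): {"c":91,"cb":{"bzw":89,"hrx":83,"i":54,"mp":24,"rt":47},"ke":67,"swk":90}
After op 20 (add /nc 96): {"c":91,"cb":{"bzw":89,"hrx":83,"i":54,"mp":24,"rt":47},"ke":67,"nc":96,"swk":90}
After op 21 (add /cb/n 7): {"c":91,"cb":{"bzw":89,"hrx":83,"i":54,"mp":24,"n":7,"rt":47},"ke":67,"nc":96,"swk":90}
After op 22 (add /cb/bb 50): {"c":91,"cb":{"bb":50,"bzw":89,"hrx":83,"i":54,"mp":24,"n":7,"rt":47},"ke":67,"nc":96,"swk":90}
After op 23 (replace /cb/hrx 46): {"c":91,"cb":{"bb":50,"bzw":89,"hrx":46,"i":54,"mp":24,"n":7,"rt":47},"ke":67,"nc":96,"swk":90}
After op 24 (add /m 62): {"c":91,"cb":{"bb":50,"bzw":89,"hrx":46,"i":54,"mp":24,"n":7,"rt":47},"ke":67,"m":62,"nc":96,"swk":90}
After op 25 (add /cb/irc 99): {"c":91,"cb":{"bb":50,"bzw":89,"hrx":46,"i":54,"irc":99,"mp":24,"n":7,"rt":47},"ke":67,"m":62,"nc":96,"swk":90}

Answer: {"c":91,"cb":{"bb":50,"bzw":89,"hrx":46,"i":54,"irc":99,"mp":24,"n":7,"rt":47},"ke":67,"m":62,"nc":96,"swk":90}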